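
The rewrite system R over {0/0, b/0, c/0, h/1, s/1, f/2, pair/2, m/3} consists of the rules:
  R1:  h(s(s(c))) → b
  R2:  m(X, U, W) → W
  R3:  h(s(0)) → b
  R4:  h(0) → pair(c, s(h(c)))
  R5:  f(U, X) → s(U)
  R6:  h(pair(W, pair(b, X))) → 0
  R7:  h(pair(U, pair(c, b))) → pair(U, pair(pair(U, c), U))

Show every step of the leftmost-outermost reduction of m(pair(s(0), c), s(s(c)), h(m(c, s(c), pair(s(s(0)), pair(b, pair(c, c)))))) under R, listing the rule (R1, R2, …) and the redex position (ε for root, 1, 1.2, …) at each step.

0

1. m(pair(s(0), c), s(s(c)), h(m(c, s(c), pair(s(s(0)), pair(b, pair(c, c))))))  →  h(m(c, s(c), pair(s(s(0)), pair(b, pair(c, c)))))   [R2 at ε]
2. h(m(c, s(c), pair(s(s(0)), pair(b, pair(c, c)))))  →  h(pair(s(s(0)), pair(b, pair(c, c))))   [R2 at 1]
3. h(pair(s(s(0)), pair(b, pair(c, c))))  →  0   [R6 at ε]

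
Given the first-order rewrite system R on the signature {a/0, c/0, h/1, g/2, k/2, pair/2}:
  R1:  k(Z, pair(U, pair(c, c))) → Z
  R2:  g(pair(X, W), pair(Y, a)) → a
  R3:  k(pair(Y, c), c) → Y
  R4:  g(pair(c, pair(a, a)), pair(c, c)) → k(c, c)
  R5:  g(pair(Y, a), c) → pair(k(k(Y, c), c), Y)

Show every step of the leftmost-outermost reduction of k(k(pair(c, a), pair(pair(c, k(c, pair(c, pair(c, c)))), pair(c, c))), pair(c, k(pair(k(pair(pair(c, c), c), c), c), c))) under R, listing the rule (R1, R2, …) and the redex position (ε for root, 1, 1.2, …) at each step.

pair(c, a)

1. k(k(pair(c, a), pair(pair(c, k(c, pair(c, pair(c, c)))), pair(c, c))), pair(c, k(pair(k(pair(pair(c, c), c), c), c), c)))  →  k(pair(c, a), pair(c, k(pair(k(pair(pair(c, c), c), c), c), c)))   [R1 at 1]
2. k(pair(c, a), pair(c, k(pair(k(pair(pair(c, c), c), c), c), c)))  →  k(pair(c, a), pair(c, k(pair(pair(c, c), c), c)))   [R3 at 2.2]
3. k(pair(c, a), pair(c, k(pair(pair(c, c), c), c)))  →  k(pair(c, a), pair(c, pair(c, c)))   [R3 at 2.2]
4. k(pair(c, a), pair(c, pair(c, c)))  →  pair(c, a)   [R1 at ε]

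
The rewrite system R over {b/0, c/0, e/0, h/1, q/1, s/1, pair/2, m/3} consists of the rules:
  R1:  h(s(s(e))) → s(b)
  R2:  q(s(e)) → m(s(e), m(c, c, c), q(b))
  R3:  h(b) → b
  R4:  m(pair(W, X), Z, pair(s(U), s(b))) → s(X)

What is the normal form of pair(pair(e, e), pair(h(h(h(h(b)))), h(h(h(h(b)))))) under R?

1. pair(pair(e, e), pair(h(h(h(h(b)))), h(h(h(h(b))))))  →  pair(pair(e, e), pair(h(h(h(b))), h(h(h(h(b))))))   [R3 at 2.1.1.1.1]
2. pair(pair(e, e), pair(h(h(h(b))), h(h(h(h(b))))))  →  pair(pair(e, e), pair(h(h(b)), h(h(h(h(b))))))   [R3 at 2.1.1.1]
3. pair(pair(e, e), pair(h(h(b)), h(h(h(h(b))))))  →  pair(pair(e, e), pair(h(b), h(h(h(h(b))))))   [R3 at 2.1.1]
4. pair(pair(e, e), pair(h(b), h(h(h(h(b))))))  →  pair(pair(e, e), pair(b, h(h(h(h(b))))))   [R3 at 2.1]
5. pair(pair(e, e), pair(b, h(h(h(h(b))))))  →  pair(pair(e, e), pair(b, h(h(h(b)))))   [R3 at 2.2.1.1.1]
6. pair(pair(e, e), pair(b, h(h(h(b)))))  →  pair(pair(e, e), pair(b, h(h(b))))   [R3 at 2.2.1.1]
7. pair(pair(e, e), pair(b, h(h(b))))  →  pair(pair(e, e), pair(b, h(b)))   [R3 at 2.2.1]
8. pair(pair(e, e), pair(b, h(b)))  →  pair(pair(e, e), pair(b, b))   [R3 at 2.2]

pair(pair(e, e), pair(b, b))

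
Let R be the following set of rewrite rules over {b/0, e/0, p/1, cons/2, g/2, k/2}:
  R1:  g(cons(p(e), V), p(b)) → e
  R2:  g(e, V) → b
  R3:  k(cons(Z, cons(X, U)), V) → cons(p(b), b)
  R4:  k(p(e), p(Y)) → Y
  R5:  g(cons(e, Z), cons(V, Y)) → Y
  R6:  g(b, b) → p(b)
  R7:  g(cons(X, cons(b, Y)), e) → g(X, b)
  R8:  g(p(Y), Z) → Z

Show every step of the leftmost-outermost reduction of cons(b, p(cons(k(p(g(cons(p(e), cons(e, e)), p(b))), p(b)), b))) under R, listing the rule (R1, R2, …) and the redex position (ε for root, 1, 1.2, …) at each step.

cons(b, p(cons(b, b)))

1. cons(b, p(cons(k(p(g(cons(p(e), cons(e, e)), p(b))), p(b)), b)))  →  cons(b, p(cons(k(p(e), p(b)), b)))   [R1 at 2.1.1.1.1]
2. cons(b, p(cons(k(p(e), p(b)), b)))  →  cons(b, p(cons(b, b)))   [R4 at 2.1.1]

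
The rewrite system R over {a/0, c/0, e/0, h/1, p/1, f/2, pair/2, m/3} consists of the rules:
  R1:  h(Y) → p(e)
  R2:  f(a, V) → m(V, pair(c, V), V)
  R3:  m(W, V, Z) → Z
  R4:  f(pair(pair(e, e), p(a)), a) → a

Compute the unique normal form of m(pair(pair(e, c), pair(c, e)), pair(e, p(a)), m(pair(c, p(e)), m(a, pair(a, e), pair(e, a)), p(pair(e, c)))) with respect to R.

1. m(pair(pair(e, c), pair(c, e)), pair(e, p(a)), m(pair(c, p(e)), m(a, pair(a, e), pair(e, a)), p(pair(e, c))))  →  m(pair(c, p(e)), m(a, pair(a, e), pair(e, a)), p(pair(e, c)))   [R3 at ε]
2. m(pair(c, p(e)), m(a, pair(a, e), pair(e, a)), p(pair(e, c)))  →  p(pair(e, c))   [R3 at ε]

p(pair(e, c))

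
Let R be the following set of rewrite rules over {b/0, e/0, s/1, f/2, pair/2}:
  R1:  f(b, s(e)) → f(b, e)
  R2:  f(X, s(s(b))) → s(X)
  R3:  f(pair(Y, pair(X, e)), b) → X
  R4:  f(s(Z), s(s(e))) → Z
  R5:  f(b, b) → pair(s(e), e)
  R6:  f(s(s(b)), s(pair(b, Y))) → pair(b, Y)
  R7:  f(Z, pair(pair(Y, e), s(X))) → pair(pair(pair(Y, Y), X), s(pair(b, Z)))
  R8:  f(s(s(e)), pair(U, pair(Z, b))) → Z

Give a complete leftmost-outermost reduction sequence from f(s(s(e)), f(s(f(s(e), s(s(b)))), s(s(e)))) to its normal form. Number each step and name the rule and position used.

s(e)

1. f(s(s(e)), f(s(f(s(e), s(s(b)))), s(s(e))))  →  f(s(s(e)), f(s(e), s(s(b))))   [R4 at 2]
2. f(s(s(e)), f(s(e), s(s(b))))  →  f(s(s(e)), s(s(e)))   [R2 at 2]
3. f(s(s(e)), s(s(e)))  →  s(e)   [R4 at ε]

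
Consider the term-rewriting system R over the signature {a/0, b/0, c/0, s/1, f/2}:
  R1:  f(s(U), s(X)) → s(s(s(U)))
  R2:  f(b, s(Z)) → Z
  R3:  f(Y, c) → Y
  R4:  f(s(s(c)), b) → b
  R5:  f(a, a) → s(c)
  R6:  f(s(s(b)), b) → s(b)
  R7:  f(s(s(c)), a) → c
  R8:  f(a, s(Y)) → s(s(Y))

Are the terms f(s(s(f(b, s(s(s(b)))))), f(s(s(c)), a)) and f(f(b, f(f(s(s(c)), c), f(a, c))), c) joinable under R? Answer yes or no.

no — NF(t₁) = s(s(s(s(b)))), NF(t₂) = b

Reduce t₁ = f(s(s(f(b, s(s(s(b)))))), f(s(s(c)), a)):
1. f(s(s(f(b, s(s(s(b)))))), f(s(s(c)), a))  →  f(s(s(s(s(b)))), f(s(s(c)), a))   [R2 at 1.1.1]
2. f(s(s(s(s(b)))), f(s(s(c)), a))  →  f(s(s(s(s(b)))), c)   [R7 at 2]
3. f(s(s(s(s(b)))), c)  →  s(s(s(s(b))))   [R3 at ε]

Reduce t₂ = f(f(b, f(f(s(s(c)), c), f(a, c))), c):
1. f(f(b, f(f(s(s(c)), c), f(a, c))), c)  →  f(b, f(f(s(s(c)), c), f(a, c)))   [R3 at ε]
2. f(b, f(f(s(s(c)), c), f(a, c)))  →  f(b, f(s(s(c)), f(a, c)))   [R3 at 2.1]
3. f(b, f(s(s(c)), f(a, c)))  →  f(b, f(s(s(c)), a))   [R3 at 2.2]
4. f(b, f(s(s(c)), a))  →  f(b, c)   [R7 at 2]
5. f(b, c)  →  b   [R3 at ε]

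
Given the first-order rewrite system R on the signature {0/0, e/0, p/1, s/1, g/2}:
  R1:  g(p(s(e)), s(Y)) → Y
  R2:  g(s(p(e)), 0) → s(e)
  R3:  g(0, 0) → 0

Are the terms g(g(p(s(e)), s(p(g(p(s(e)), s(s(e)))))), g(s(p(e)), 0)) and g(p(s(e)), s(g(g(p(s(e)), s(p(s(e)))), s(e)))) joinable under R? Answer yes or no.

yes — NF(t₁) = e, NF(t₂) = e

Reduce t₁ = g(g(p(s(e)), s(p(g(p(s(e)), s(s(e)))))), g(s(p(e)), 0)):
1. g(g(p(s(e)), s(p(g(p(s(e)), s(s(e)))))), g(s(p(e)), 0))  →  g(p(g(p(s(e)), s(s(e)))), g(s(p(e)), 0))   [R1 at 1]
2. g(p(g(p(s(e)), s(s(e)))), g(s(p(e)), 0))  →  g(p(s(e)), g(s(p(e)), 0))   [R1 at 1.1]
3. g(p(s(e)), g(s(p(e)), 0))  →  g(p(s(e)), s(e))   [R2 at 2]
4. g(p(s(e)), s(e))  →  e   [R1 at ε]

Reduce t₂ = g(p(s(e)), s(g(g(p(s(e)), s(p(s(e)))), s(e)))):
1. g(p(s(e)), s(g(g(p(s(e)), s(p(s(e)))), s(e))))  →  g(g(p(s(e)), s(p(s(e)))), s(e))   [R1 at ε]
2. g(g(p(s(e)), s(p(s(e)))), s(e))  →  g(p(s(e)), s(e))   [R1 at 1]
3. g(p(s(e)), s(e))  →  e   [R1 at ε]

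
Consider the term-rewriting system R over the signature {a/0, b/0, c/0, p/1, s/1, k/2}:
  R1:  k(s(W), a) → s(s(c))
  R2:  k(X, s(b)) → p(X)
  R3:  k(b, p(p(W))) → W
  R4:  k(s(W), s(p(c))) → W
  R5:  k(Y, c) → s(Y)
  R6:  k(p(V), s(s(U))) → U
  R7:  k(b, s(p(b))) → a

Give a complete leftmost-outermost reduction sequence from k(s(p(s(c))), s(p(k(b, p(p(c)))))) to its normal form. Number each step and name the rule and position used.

p(s(c))

1. k(s(p(s(c))), s(p(k(b, p(p(c))))))  →  k(s(p(s(c))), s(p(c)))   [R3 at 2.1.1]
2. k(s(p(s(c))), s(p(c)))  →  p(s(c))   [R4 at ε]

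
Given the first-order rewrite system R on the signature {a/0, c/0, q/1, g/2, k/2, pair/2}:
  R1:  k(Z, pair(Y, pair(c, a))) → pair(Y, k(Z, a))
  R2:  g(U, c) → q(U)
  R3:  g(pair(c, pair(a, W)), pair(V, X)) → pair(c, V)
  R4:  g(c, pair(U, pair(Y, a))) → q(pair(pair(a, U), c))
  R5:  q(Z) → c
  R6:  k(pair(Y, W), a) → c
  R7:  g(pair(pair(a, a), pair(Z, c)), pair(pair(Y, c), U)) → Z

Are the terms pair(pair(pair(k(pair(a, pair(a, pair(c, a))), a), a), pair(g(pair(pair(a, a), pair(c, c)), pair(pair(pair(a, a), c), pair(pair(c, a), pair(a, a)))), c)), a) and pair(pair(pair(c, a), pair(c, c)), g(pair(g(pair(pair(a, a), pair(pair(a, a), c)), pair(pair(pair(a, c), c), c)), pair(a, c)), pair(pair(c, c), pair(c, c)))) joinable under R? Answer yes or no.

yes — NF(t₁) = pair(pair(pair(c, a), pair(c, c)), a), NF(t₂) = pair(pair(pair(c, a), pair(c, c)), a)

Reduce t₁ = pair(pair(pair(k(pair(a, pair(a, pair(c, a))), a), a), pair(g(pair(pair(a, a), pair(c, c)), pair(pair(pair(a, a), c), pair(pair(c, a), pair(a, a)))), c)), a):
1. pair(pair(pair(k(pair(a, pair(a, pair(c, a))), a), a), pair(g(pair(pair(a, a), pair(c, c)), pair(pair(pair(a, a), c), pair(pair(c, a), pair(a, a)))), c)), a)  →  pair(pair(pair(c, a), pair(g(pair(pair(a, a), pair(c, c)), pair(pair(pair(a, a), c), pair(pair(c, a), pair(a, a)))), c)), a)   [R6 at 1.1.1]
2. pair(pair(pair(c, a), pair(g(pair(pair(a, a), pair(c, c)), pair(pair(pair(a, a), c), pair(pair(c, a), pair(a, a)))), c)), a)  →  pair(pair(pair(c, a), pair(c, c)), a)   [R7 at 1.2.1]

Reduce t₂ = pair(pair(pair(c, a), pair(c, c)), g(pair(g(pair(pair(a, a), pair(pair(a, a), c)), pair(pair(pair(a, c), c), c)), pair(a, c)), pair(pair(c, c), pair(c, c)))):
1. pair(pair(pair(c, a), pair(c, c)), g(pair(g(pair(pair(a, a), pair(pair(a, a), c)), pair(pair(pair(a, c), c), c)), pair(a, c)), pair(pair(c, c), pair(c, c))))  →  pair(pair(pair(c, a), pair(c, c)), g(pair(pair(a, a), pair(a, c)), pair(pair(c, c), pair(c, c))))   [R7 at 2.1.1]
2. pair(pair(pair(c, a), pair(c, c)), g(pair(pair(a, a), pair(a, c)), pair(pair(c, c), pair(c, c))))  →  pair(pair(pair(c, a), pair(c, c)), a)   [R7 at 2]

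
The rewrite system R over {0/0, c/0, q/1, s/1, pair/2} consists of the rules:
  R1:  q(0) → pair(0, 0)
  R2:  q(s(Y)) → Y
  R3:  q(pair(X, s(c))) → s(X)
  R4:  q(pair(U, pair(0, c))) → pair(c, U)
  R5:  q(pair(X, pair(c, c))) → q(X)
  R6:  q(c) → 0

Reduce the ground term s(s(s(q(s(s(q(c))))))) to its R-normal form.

s(s(s(s(0))))

1. s(s(s(q(s(s(q(c)))))))  →  s(s(s(s(q(c)))))   [R2 at 1.1.1]
2. s(s(s(s(q(c)))))  →  s(s(s(s(0))))   [R6 at 1.1.1.1]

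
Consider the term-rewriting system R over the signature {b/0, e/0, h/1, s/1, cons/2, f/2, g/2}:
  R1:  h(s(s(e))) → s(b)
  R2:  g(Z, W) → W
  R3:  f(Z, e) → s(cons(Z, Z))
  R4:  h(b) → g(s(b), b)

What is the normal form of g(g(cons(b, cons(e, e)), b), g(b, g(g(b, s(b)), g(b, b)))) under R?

1. g(g(cons(b, cons(e, e)), b), g(b, g(g(b, s(b)), g(b, b))))  →  g(b, g(g(b, s(b)), g(b, b)))   [R2 at ε]
2. g(b, g(g(b, s(b)), g(b, b)))  →  g(g(b, s(b)), g(b, b))   [R2 at ε]
3. g(g(b, s(b)), g(b, b))  →  g(b, b)   [R2 at ε]
4. g(b, b)  →  b   [R2 at ε]

b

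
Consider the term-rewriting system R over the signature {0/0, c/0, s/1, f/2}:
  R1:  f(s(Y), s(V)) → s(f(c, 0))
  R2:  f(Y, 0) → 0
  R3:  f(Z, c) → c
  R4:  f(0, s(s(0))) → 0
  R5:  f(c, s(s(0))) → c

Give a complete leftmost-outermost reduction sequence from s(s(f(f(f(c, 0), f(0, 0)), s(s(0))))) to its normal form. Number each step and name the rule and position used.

s(s(0))

1. s(s(f(f(f(c, 0), f(0, 0)), s(s(0)))))  →  s(s(f(f(0, f(0, 0)), s(s(0)))))   [R2 at 1.1.1.1]
2. s(s(f(f(0, f(0, 0)), s(s(0)))))  →  s(s(f(f(0, 0), s(s(0)))))   [R2 at 1.1.1.2]
3. s(s(f(f(0, 0), s(s(0)))))  →  s(s(f(0, s(s(0)))))   [R2 at 1.1.1]
4. s(s(f(0, s(s(0)))))  →  s(s(0))   [R4 at 1.1]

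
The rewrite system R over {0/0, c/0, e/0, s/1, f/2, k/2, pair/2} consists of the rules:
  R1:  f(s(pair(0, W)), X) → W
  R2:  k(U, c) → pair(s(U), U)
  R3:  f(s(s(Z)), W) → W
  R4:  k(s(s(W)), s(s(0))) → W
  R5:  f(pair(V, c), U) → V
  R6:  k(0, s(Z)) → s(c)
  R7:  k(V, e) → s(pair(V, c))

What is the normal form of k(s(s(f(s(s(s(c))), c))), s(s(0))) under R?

1. k(s(s(f(s(s(s(c))), c))), s(s(0)))  →  f(s(s(s(c))), c)   [R4 at ε]
2. f(s(s(s(c))), c)  →  c   [R3 at ε]

c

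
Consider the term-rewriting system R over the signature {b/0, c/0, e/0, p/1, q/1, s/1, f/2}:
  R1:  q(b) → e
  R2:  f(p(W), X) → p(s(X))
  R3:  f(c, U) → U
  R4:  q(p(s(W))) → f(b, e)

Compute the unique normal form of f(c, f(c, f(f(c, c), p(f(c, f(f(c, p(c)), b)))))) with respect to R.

p(p(s(b)))

1. f(c, f(c, f(f(c, c), p(f(c, f(f(c, p(c)), b))))))  →  f(c, f(f(c, c), p(f(c, f(f(c, p(c)), b)))))   [R3 at ε]
2. f(c, f(f(c, c), p(f(c, f(f(c, p(c)), b)))))  →  f(f(c, c), p(f(c, f(f(c, p(c)), b))))   [R3 at ε]
3. f(f(c, c), p(f(c, f(f(c, p(c)), b))))  →  f(c, p(f(c, f(f(c, p(c)), b))))   [R3 at 1]
4. f(c, p(f(c, f(f(c, p(c)), b))))  →  p(f(c, f(f(c, p(c)), b)))   [R3 at ε]
5. p(f(c, f(f(c, p(c)), b)))  →  p(f(f(c, p(c)), b))   [R3 at 1]
6. p(f(f(c, p(c)), b))  →  p(f(p(c), b))   [R3 at 1.1]
7. p(f(p(c), b))  →  p(p(s(b)))   [R2 at 1]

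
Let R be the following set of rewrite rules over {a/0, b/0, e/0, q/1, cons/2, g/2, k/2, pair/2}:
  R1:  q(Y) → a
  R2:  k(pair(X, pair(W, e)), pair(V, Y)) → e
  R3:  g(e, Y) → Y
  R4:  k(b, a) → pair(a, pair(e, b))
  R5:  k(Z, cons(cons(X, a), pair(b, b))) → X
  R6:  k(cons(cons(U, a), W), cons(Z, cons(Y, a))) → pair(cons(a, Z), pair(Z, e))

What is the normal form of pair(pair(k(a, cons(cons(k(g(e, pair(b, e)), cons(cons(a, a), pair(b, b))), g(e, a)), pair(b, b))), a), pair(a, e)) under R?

pair(pair(a, a), pair(a, e))

1. pair(pair(k(a, cons(cons(k(g(e, pair(b, e)), cons(cons(a, a), pair(b, b))), g(e, a)), pair(b, b))), a), pair(a, e))  →  pair(pair(k(a, cons(cons(a, g(e, a)), pair(b, b))), a), pair(a, e))   [R5 at 1.1.2.1.1]
2. pair(pair(k(a, cons(cons(a, g(e, a)), pair(b, b))), a), pair(a, e))  →  pair(pair(k(a, cons(cons(a, a), pair(b, b))), a), pair(a, e))   [R3 at 1.1.2.1.2]
3. pair(pair(k(a, cons(cons(a, a), pair(b, b))), a), pair(a, e))  →  pair(pair(a, a), pair(a, e))   [R5 at 1.1]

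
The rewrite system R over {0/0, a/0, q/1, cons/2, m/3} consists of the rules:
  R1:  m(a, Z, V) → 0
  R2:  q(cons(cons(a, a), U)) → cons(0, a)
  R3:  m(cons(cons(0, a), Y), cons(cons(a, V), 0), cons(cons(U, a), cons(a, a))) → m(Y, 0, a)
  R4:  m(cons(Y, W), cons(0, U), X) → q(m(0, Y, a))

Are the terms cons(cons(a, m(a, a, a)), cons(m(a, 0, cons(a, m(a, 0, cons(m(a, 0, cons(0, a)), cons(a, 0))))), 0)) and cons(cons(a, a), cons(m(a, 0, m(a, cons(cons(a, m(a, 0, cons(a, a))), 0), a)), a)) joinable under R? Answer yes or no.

Reduce t₁ = cons(cons(a, m(a, a, a)), cons(m(a, 0, cons(a, m(a, 0, cons(m(a, 0, cons(0, a)), cons(a, 0))))), 0)):
1. cons(cons(a, m(a, a, a)), cons(m(a, 0, cons(a, m(a, 0, cons(m(a, 0, cons(0, a)), cons(a, 0))))), 0))  →  cons(cons(a, 0), cons(m(a, 0, cons(a, m(a, 0, cons(m(a, 0, cons(0, a)), cons(a, 0))))), 0))   [R1 at 1.2]
2. cons(cons(a, 0), cons(m(a, 0, cons(a, m(a, 0, cons(m(a, 0, cons(0, a)), cons(a, 0))))), 0))  →  cons(cons(a, 0), cons(0, 0))   [R1 at 2.1]

Reduce t₂ = cons(cons(a, a), cons(m(a, 0, m(a, cons(cons(a, m(a, 0, cons(a, a))), 0), a)), a)):
1. cons(cons(a, a), cons(m(a, 0, m(a, cons(cons(a, m(a, 0, cons(a, a))), 0), a)), a))  →  cons(cons(a, a), cons(0, a))   [R1 at 2.1]

no — NF(t₁) = cons(cons(a, 0), cons(0, 0)), NF(t₂) = cons(cons(a, a), cons(0, a))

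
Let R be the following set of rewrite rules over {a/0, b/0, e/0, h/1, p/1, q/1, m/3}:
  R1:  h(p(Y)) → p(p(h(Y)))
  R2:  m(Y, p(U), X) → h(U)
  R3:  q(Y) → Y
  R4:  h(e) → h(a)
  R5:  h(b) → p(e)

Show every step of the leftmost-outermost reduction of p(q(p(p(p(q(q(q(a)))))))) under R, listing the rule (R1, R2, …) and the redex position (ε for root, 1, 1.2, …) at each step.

1. p(q(p(p(p(q(q(q(a))))))))  →  p(p(p(p(q(q(q(a)))))))   [R3 at 1]
2. p(p(p(p(q(q(q(a)))))))  →  p(p(p(p(q(q(a))))))   [R3 at 1.1.1.1]
3. p(p(p(p(q(q(a))))))  →  p(p(p(p(q(a)))))   [R3 at 1.1.1.1]
4. p(p(p(p(q(a)))))  →  p(p(p(p(a))))   [R3 at 1.1.1.1]

p(p(p(p(a))))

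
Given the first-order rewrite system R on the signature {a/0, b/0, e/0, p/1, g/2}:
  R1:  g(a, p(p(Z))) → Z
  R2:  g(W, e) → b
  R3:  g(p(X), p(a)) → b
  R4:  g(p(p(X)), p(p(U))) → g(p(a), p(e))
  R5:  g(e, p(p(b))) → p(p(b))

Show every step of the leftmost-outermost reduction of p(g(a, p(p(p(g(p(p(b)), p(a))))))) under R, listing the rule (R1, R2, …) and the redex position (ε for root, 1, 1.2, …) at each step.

1. p(g(a, p(p(p(g(p(p(b)), p(a)))))))  →  p(p(g(p(p(b)), p(a))))   [R1 at 1]
2. p(p(g(p(p(b)), p(a))))  →  p(p(b))   [R3 at 1.1]

p(p(b))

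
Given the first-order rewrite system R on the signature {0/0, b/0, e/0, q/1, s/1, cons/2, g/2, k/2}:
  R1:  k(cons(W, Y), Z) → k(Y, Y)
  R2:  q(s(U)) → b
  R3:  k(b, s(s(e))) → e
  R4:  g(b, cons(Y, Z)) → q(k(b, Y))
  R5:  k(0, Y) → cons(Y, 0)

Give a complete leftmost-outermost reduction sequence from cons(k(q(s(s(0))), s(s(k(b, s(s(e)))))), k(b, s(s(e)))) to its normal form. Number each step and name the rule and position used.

cons(e, e)

1. cons(k(q(s(s(0))), s(s(k(b, s(s(e)))))), k(b, s(s(e))))  →  cons(k(b, s(s(k(b, s(s(e)))))), k(b, s(s(e))))   [R2 at 1.1]
2. cons(k(b, s(s(k(b, s(s(e)))))), k(b, s(s(e))))  →  cons(k(b, s(s(e))), k(b, s(s(e))))   [R3 at 1.2.1.1]
3. cons(k(b, s(s(e))), k(b, s(s(e))))  →  cons(e, k(b, s(s(e))))   [R3 at 1]
4. cons(e, k(b, s(s(e))))  →  cons(e, e)   [R3 at 2]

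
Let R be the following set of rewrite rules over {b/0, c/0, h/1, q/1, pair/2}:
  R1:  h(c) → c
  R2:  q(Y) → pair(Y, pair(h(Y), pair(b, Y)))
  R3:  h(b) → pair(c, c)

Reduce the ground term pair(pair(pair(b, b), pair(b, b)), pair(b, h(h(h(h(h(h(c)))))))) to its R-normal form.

pair(pair(pair(b, b), pair(b, b)), pair(b, c))

1. pair(pair(pair(b, b), pair(b, b)), pair(b, h(h(h(h(h(h(c))))))))  →  pair(pair(pair(b, b), pair(b, b)), pair(b, h(h(h(h(h(c)))))))   [R1 at 2.2.1.1.1.1.1]
2. pair(pair(pair(b, b), pair(b, b)), pair(b, h(h(h(h(h(c)))))))  →  pair(pair(pair(b, b), pair(b, b)), pair(b, h(h(h(h(c))))))   [R1 at 2.2.1.1.1.1]
3. pair(pair(pair(b, b), pair(b, b)), pair(b, h(h(h(h(c))))))  →  pair(pair(pair(b, b), pair(b, b)), pair(b, h(h(h(c)))))   [R1 at 2.2.1.1.1]
4. pair(pair(pair(b, b), pair(b, b)), pair(b, h(h(h(c)))))  →  pair(pair(pair(b, b), pair(b, b)), pair(b, h(h(c))))   [R1 at 2.2.1.1]
5. pair(pair(pair(b, b), pair(b, b)), pair(b, h(h(c))))  →  pair(pair(pair(b, b), pair(b, b)), pair(b, h(c)))   [R1 at 2.2.1]
6. pair(pair(pair(b, b), pair(b, b)), pair(b, h(c)))  →  pair(pair(pair(b, b), pair(b, b)), pair(b, c))   [R1 at 2.2]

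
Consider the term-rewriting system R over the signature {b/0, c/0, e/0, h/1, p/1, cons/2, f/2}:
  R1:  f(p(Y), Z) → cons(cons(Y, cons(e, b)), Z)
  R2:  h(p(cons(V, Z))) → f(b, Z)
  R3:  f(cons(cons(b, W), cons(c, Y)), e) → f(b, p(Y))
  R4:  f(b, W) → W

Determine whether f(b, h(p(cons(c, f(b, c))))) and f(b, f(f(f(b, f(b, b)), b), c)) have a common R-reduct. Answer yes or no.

Reduce t₁ = f(b, h(p(cons(c, f(b, c))))):
1. f(b, h(p(cons(c, f(b, c)))))  →  h(p(cons(c, f(b, c))))   [R4 at ε]
2. h(p(cons(c, f(b, c))))  →  f(b, f(b, c))   [R2 at ε]
3. f(b, f(b, c))  →  f(b, c)   [R4 at ε]
4. f(b, c)  →  c   [R4 at ε]

Reduce t₂ = f(b, f(f(f(b, f(b, b)), b), c)):
1. f(b, f(f(f(b, f(b, b)), b), c))  →  f(f(f(b, f(b, b)), b), c)   [R4 at ε]
2. f(f(f(b, f(b, b)), b), c)  →  f(f(f(b, b), b), c)   [R4 at 1.1]
3. f(f(f(b, b), b), c)  →  f(f(b, b), c)   [R4 at 1.1]
4. f(f(b, b), c)  →  f(b, c)   [R4 at 1]
5. f(b, c)  →  c   [R4 at ε]

yes — NF(t₁) = c, NF(t₂) = c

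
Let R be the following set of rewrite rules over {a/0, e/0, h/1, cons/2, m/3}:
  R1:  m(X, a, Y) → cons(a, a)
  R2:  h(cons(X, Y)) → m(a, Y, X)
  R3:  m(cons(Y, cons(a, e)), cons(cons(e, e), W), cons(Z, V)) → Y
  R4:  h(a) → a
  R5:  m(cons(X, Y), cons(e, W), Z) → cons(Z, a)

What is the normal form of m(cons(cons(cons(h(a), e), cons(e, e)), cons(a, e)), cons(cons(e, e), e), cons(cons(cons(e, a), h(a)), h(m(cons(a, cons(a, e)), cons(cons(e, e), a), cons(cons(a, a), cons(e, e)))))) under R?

cons(cons(a, e), cons(e, e))

1. m(cons(cons(cons(h(a), e), cons(e, e)), cons(a, e)), cons(cons(e, e), e), cons(cons(cons(e, a), h(a)), h(m(cons(a, cons(a, e)), cons(cons(e, e), a), cons(cons(a, a), cons(e, e))))))  →  cons(cons(h(a), e), cons(e, e))   [R3 at ε]
2. cons(cons(h(a), e), cons(e, e))  →  cons(cons(a, e), cons(e, e))   [R4 at 1.1]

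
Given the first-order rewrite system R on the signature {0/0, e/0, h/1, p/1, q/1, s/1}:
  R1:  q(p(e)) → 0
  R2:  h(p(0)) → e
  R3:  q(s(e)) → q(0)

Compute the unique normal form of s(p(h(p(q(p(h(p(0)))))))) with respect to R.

1. s(p(h(p(q(p(h(p(0))))))))  →  s(p(h(p(q(p(e))))))   [R2 at 1.1.1.1.1.1]
2. s(p(h(p(q(p(e))))))  →  s(p(h(p(0))))   [R1 at 1.1.1.1]
3. s(p(h(p(0))))  →  s(p(e))   [R2 at 1.1]

s(p(e))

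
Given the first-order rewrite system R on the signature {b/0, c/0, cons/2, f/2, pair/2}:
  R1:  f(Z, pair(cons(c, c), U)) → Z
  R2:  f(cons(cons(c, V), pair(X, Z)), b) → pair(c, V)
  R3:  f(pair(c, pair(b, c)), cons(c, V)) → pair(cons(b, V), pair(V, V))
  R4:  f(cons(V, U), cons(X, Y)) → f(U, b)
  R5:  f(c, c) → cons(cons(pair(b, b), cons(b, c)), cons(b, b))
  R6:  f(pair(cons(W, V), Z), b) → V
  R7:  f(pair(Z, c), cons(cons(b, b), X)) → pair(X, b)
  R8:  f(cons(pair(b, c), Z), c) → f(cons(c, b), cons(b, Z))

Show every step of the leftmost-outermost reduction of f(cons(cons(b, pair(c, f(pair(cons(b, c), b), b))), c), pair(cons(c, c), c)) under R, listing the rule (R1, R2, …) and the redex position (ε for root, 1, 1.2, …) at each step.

cons(cons(b, pair(c, c)), c)

1. f(cons(cons(b, pair(c, f(pair(cons(b, c), b), b))), c), pair(cons(c, c), c))  →  cons(cons(b, pair(c, f(pair(cons(b, c), b), b))), c)   [R1 at ε]
2. cons(cons(b, pair(c, f(pair(cons(b, c), b), b))), c)  →  cons(cons(b, pair(c, c)), c)   [R6 at 1.2.2]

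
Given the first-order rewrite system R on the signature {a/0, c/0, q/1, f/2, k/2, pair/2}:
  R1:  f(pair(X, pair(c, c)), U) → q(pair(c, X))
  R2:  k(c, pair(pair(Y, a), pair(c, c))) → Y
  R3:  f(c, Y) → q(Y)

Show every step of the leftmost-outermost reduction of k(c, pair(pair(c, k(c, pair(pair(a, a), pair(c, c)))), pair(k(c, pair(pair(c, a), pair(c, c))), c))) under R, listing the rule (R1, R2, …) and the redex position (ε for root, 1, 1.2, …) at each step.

1. k(c, pair(pair(c, k(c, pair(pair(a, a), pair(c, c)))), pair(k(c, pair(pair(c, a), pair(c, c))), c)))  →  k(c, pair(pair(c, a), pair(k(c, pair(pair(c, a), pair(c, c))), c)))   [R2 at 2.1.2]
2. k(c, pair(pair(c, a), pair(k(c, pair(pair(c, a), pair(c, c))), c)))  →  k(c, pair(pair(c, a), pair(c, c)))   [R2 at 2.2.1]
3. k(c, pair(pair(c, a), pair(c, c)))  →  c   [R2 at ε]

c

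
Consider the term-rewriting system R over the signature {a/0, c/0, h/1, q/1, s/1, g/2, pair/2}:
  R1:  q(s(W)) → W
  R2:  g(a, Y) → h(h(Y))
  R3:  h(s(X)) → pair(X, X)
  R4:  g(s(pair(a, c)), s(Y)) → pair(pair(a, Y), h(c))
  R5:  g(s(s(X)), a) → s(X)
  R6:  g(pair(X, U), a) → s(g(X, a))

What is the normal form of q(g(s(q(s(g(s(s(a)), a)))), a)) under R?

1. q(g(s(q(s(g(s(s(a)), a)))), a))  →  q(g(s(g(s(s(a)), a)), a))   [R1 at 1.1.1]
2. q(g(s(g(s(s(a)), a)), a))  →  q(g(s(s(a)), a))   [R5 at 1.1.1]
3. q(g(s(s(a)), a))  →  q(s(a))   [R5 at 1]
4. q(s(a))  →  a   [R1 at ε]

a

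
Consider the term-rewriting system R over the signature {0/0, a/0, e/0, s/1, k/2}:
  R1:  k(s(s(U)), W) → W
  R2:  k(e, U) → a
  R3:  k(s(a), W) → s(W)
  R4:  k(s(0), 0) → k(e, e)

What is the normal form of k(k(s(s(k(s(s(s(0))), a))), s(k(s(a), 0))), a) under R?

a

1. k(k(s(s(k(s(s(s(0))), a))), s(k(s(a), 0))), a)  →  k(s(k(s(a), 0)), a)   [R1 at 1]
2. k(s(k(s(a), 0)), a)  →  k(s(s(0)), a)   [R3 at 1.1]
3. k(s(s(0)), a)  →  a   [R1 at ε]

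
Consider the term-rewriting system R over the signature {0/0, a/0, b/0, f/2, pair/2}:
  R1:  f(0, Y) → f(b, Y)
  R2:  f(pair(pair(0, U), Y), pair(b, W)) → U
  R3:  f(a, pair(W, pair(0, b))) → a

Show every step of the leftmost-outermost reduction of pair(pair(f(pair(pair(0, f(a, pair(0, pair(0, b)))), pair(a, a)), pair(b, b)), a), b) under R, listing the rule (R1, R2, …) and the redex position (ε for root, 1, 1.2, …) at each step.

1. pair(pair(f(pair(pair(0, f(a, pair(0, pair(0, b)))), pair(a, a)), pair(b, b)), a), b)  →  pair(pair(f(a, pair(0, pair(0, b))), a), b)   [R2 at 1.1]
2. pair(pair(f(a, pair(0, pair(0, b))), a), b)  →  pair(pair(a, a), b)   [R3 at 1.1]

pair(pair(a, a), b)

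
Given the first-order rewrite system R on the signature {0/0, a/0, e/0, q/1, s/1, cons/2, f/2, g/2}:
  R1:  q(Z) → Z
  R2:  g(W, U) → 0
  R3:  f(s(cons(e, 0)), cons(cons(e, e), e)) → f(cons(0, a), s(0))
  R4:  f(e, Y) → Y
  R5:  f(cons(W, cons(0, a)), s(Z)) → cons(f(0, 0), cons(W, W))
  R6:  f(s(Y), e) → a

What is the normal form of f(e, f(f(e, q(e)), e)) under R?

e

1. f(e, f(f(e, q(e)), e))  →  f(f(e, q(e)), e)   [R4 at ε]
2. f(f(e, q(e)), e)  →  f(q(e), e)   [R4 at 1]
3. f(q(e), e)  →  f(e, e)   [R1 at 1]
4. f(e, e)  →  e   [R4 at ε]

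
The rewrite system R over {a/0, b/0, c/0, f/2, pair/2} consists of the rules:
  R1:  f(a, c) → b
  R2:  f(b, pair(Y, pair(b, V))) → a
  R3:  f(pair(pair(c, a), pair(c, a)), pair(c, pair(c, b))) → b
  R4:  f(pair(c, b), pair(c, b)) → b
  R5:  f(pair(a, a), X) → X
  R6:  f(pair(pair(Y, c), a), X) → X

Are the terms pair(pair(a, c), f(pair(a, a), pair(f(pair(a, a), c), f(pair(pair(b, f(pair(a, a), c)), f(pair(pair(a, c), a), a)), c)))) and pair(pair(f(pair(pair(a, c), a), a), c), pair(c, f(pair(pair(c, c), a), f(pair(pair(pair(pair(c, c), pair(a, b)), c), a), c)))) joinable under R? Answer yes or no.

Reduce t₁ = pair(pair(a, c), f(pair(a, a), pair(f(pair(a, a), c), f(pair(pair(b, f(pair(a, a), c)), f(pair(pair(a, c), a), a)), c)))):
1. pair(pair(a, c), f(pair(a, a), pair(f(pair(a, a), c), f(pair(pair(b, f(pair(a, a), c)), f(pair(pair(a, c), a), a)), c))))  →  pair(pair(a, c), pair(f(pair(a, a), c), f(pair(pair(b, f(pair(a, a), c)), f(pair(pair(a, c), a), a)), c)))   [R5 at 2]
2. pair(pair(a, c), pair(f(pair(a, a), c), f(pair(pair(b, f(pair(a, a), c)), f(pair(pair(a, c), a), a)), c)))  →  pair(pair(a, c), pair(c, f(pair(pair(b, f(pair(a, a), c)), f(pair(pair(a, c), a), a)), c)))   [R5 at 2.1]
3. pair(pair(a, c), pair(c, f(pair(pair(b, f(pair(a, a), c)), f(pair(pair(a, c), a), a)), c)))  →  pair(pair(a, c), pair(c, f(pair(pair(b, c), f(pair(pair(a, c), a), a)), c)))   [R5 at 2.2.1.1.2]
4. pair(pair(a, c), pair(c, f(pair(pair(b, c), f(pair(pair(a, c), a), a)), c)))  →  pair(pair(a, c), pair(c, f(pair(pair(b, c), a), c)))   [R6 at 2.2.1.2]
5. pair(pair(a, c), pair(c, f(pair(pair(b, c), a), c)))  →  pair(pair(a, c), pair(c, c))   [R6 at 2.2]

Reduce t₂ = pair(pair(f(pair(pair(a, c), a), a), c), pair(c, f(pair(pair(c, c), a), f(pair(pair(pair(pair(c, c), pair(a, b)), c), a), c)))):
1. pair(pair(f(pair(pair(a, c), a), a), c), pair(c, f(pair(pair(c, c), a), f(pair(pair(pair(pair(c, c), pair(a, b)), c), a), c))))  →  pair(pair(a, c), pair(c, f(pair(pair(c, c), a), f(pair(pair(pair(pair(c, c), pair(a, b)), c), a), c))))   [R6 at 1.1]
2. pair(pair(a, c), pair(c, f(pair(pair(c, c), a), f(pair(pair(pair(pair(c, c), pair(a, b)), c), a), c))))  →  pair(pair(a, c), pair(c, f(pair(pair(pair(pair(c, c), pair(a, b)), c), a), c)))   [R6 at 2.2]
3. pair(pair(a, c), pair(c, f(pair(pair(pair(pair(c, c), pair(a, b)), c), a), c)))  →  pair(pair(a, c), pair(c, c))   [R6 at 2.2]

yes — NF(t₁) = pair(pair(a, c), pair(c, c)), NF(t₂) = pair(pair(a, c), pair(c, c))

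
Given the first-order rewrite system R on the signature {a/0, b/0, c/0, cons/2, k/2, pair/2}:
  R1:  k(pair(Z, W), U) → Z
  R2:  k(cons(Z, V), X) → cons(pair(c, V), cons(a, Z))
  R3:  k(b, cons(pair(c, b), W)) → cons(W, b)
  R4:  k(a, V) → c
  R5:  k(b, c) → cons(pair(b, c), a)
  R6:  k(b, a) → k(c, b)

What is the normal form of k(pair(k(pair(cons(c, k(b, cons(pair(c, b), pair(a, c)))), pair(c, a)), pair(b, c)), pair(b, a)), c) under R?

1. k(pair(k(pair(cons(c, k(b, cons(pair(c, b), pair(a, c)))), pair(c, a)), pair(b, c)), pair(b, a)), c)  →  k(pair(cons(c, k(b, cons(pair(c, b), pair(a, c)))), pair(c, a)), pair(b, c))   [R1 at ε]
2. k(pair(cons(c, k(b, cons(pair(c, b), pair(a, c)))), pair(c, a)), pair(b, c))  →  cons(c, k(b, cons(pair(c, b), pair(a, c))))   [R1 at ε]
3. cons(c, k(b, cons(pair(c, b), pair(a, c))))  →  cons(c, cons(pair(a, c), b))   [R3 at 2]

cons(c, cons(pair(a, c), b))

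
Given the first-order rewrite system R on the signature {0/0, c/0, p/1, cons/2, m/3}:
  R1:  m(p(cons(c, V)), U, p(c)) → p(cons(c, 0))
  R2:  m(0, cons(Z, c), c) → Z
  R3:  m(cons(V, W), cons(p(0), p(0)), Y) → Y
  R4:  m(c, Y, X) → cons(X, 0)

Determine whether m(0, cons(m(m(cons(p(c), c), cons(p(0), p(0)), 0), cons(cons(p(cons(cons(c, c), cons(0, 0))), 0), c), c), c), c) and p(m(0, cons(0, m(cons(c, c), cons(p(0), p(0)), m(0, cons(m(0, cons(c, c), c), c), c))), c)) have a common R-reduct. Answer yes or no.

Reduce t₁ = m(0, cons(m(m(cons(p(c), c), cons(p(0), p(0)), 0), cons(cons(p(cons(cons(c, c), cons(0, 0))), 0), c), c), c), c):
1. m(0, cons(m(m(cons(p(c), c), cons(p(0), p(0)), 0), cons(cons(p(cons(cons(c, c), cons(0, 0))), 0), c), c), c), c)  →  m(m(cons(p(c), c), cons(p(0), p(0)), 0), cons(cons(p(cons(cons(c, c), cons(0, 0))), 0), c), c)   [R2 at ε]
2. m(m(cons(p(c), c), cons(p(0), p(0)), 0), cons(cons(p(cons(cons(c, c), cons(0, 0))), 0), c), c)  →  m(0, cons(cons(p(cons(cons(c, c), cons(0, 0))), 0), c), c)   [R3 at 1]
3. m(0, cons(cons(p(cons(cons(c, c), cons(0, 0))), 0), c), c)  →  cons(p(cons(cons(c, c), cons(0, 0))), 0)   [R2 at ε]

Reduce t₂ = p(m(0, cons(0, m(cons(c, c), cons(p(0), p(0)), m(0, cons(m(0, cons(c, c), c), c), c))), c)):
1. p(m(0, cons(0, m(cons(c, c), cons(p(0), p(0)), m(0, cons(m(0, cons(c, c), c), c), c))), c))  →  p(m(0, cons(0, m(0, cons(m(0, cons(c, c), c), c), c)), c))   [R3 at 1.2.2]
2. p(m(0, cons(0, m(0, cons(m(0, cons(c, c), c), c), c)), c))  →  p(m(0, cons(0, m(0, cons(c, c), c)), c))   [R2 at 1.2.2]
3. p(m(0, cons(0, m(0, cons(c, c), c)), c))  →  p(m(0, cons(0, c), c))   [R2 at 1.2.2]
4. p(m(0, cons(0, c), c))  →  p(0)   [R2 at 1]

no — NF(t₁) = cons(p(cons(cons(c, c), cons(0, 0))), 0), NF(t₂) = p(0)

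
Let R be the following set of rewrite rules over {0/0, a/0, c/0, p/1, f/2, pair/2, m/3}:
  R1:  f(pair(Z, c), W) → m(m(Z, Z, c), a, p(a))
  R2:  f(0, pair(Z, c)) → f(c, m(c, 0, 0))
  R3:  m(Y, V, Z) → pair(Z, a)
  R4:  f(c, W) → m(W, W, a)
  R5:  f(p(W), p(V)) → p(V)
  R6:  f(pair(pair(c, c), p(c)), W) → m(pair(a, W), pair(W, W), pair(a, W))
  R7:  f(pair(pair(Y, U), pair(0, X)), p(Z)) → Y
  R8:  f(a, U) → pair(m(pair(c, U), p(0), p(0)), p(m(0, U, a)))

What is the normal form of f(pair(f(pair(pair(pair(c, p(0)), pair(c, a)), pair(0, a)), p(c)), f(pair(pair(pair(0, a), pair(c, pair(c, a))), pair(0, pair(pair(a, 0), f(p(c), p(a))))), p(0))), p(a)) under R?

1. f(pair(f(pair(pair(pair(c, p(0)), pair(c, a)), pair(0, a)), p(c)), f(pair(pair(pair(0, a), pair(c, pair(c, a))), pair(0, pair(pair(a, 0), f(p(c), p(a))))), p(0))), p(a))  →  f(pair(pair(c, p(0)), f(pair(pair(pair(0, a), pair(c, pair(c, a))), pair(0, pair(pair(a, 0), f(p(c), p(a))))), p(0))), p(a))   [R7 at 1.1]
2. f(pair(pair(c, p(0)), f(pair(pair(pair(0, a), pair(c, pair(c, a))), pair(0, pair(pair(a, 0), f(p(c), p(a))))), p(0))), p(a))  →  f(pair(pair(c, p(0)), pair(0, a)), p(a))   [R7 at 1.2]
3. f(pair(pair(c, p(0)), pair(0, a)), p(a))  →  c   [R7 at ε]

c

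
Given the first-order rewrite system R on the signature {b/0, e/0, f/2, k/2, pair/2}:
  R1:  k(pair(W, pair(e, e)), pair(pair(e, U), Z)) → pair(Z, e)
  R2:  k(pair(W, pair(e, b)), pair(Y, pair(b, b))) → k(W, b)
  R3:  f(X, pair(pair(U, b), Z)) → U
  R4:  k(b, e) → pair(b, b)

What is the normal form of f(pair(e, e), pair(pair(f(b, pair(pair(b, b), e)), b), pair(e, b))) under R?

b

1. f(pair(e, e), pair(pair(f(b, pair(pair(b, b), e)), b), pair(e, b)))  →  f(b, pair(pair(b, b), e))   [R3 at ε]
2. f(b, pair(pair(b, b), e))  →  b   [R3 at ε]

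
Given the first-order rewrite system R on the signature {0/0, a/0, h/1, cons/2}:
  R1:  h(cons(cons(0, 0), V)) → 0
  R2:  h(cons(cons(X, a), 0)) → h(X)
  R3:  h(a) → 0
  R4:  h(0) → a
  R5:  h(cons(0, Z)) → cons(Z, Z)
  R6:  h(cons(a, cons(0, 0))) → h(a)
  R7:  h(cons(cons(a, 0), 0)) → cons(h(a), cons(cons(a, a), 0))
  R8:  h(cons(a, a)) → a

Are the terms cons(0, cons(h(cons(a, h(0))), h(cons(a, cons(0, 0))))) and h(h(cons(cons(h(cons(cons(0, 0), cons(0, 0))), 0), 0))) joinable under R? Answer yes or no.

Reduce t₁ = cons(0, cons(h(cons(a, h(0))), h(cons(a, cons(0, 0))))):
1. cons(0, cons(h(cons(a, h(0))), h(cons(a, cons(0, 0)))))  →  cons(0, cons(h(cons(a, a)), h(cons(a, cons(0, 0)))))   [R4 at 2.1.1.2]
2. cons(0, cons(h(cons(a, a)), h(cons(a, cons(0, 0)))))  →  cons(0, cons(a, h(cons(a, cons(0, 0)))))   [R8 at 2.1]
3. cons(0, cons(a, h(cons(a, cons(0, 0)))))  →  cons(0, cons(a, h(a)))   [R6 at 2.2]
4. cons(0, cons(a, h(a)))  →  cons(0, cons(a, 0))   [R3 at 2.2]

Reduce t₂ = h(h(cons(cons(h(cons(cons(0, 0), cons(0, 0))), 0), 0))):
1. h(h(cons(cons(h(cons(cons(0, 0), cons(0, 0))), 0), 0)))  →  h(h(cons(cons(0, 0), 0)))   [R1 at 1.1.1.1]
2. h(h(cons(cons(0, 0), 0)))  →  h(0)   [R1 at 1]
3. h(0)  →  a   [R4 at ε]

no — NF(t₁) = cons(0, cons(a, 0)), NF(t₂) = a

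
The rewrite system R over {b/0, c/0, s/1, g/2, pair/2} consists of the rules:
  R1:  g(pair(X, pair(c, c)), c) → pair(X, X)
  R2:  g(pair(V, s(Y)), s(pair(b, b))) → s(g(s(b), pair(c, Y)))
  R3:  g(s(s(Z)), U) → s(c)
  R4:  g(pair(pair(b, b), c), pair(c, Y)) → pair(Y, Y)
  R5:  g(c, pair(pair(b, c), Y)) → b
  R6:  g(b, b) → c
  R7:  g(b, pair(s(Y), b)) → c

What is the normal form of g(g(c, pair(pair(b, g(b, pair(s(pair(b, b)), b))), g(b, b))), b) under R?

1. g(g(c, pair(pair(b, g(b, pair(s(pair(b, b)), b))), g(b, b))), b)  →  g(g(c, pair(pair(b, c), g(b, b))), b)   [R7 at 1.2.1.2]
2. g(g(c, pair(pair(b, c), g(b, b))), b)  →  g(b, b)   [R5 at 1]
3. g(b, b)  →  c   [R6 at ε]

c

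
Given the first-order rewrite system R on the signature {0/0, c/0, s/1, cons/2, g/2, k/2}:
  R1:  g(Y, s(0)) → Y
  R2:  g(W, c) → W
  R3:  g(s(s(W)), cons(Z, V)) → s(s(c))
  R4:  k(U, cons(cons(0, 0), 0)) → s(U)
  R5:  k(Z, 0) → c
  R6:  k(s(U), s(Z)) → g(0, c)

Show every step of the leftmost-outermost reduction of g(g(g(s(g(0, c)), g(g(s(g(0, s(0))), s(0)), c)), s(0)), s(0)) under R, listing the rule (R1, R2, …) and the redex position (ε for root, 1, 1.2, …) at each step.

s(0)

1. g(g(g(s(g(0, c)), g(g(s(g(0, s(0))), s(0)), c)), s(0)), s(0))  →  g(g(s(g(0, c)), g(g(s(g(0, s(0))), s(0)), c)), s(0))   [R1 at ε]
2. g(g(s(g(0, c)), g(g(s(g(0, s(0))), s(0)), c)), s(0))  →  g(s(g(0, c)), g(g(s(g(0, s(0))), s(0)), c))   [R1 at ε]
3. g(s(g(0, c)), g(g(s(g(0, s(0))), s(0)), c))  →  g(s(0), g(g(s(g(0, s(0))), s(0)), c))   [R2 at 1.1]
4. g(s(0), g(g(s(g(0, s(0))), s(0)), c))  →  g(s(0), g(s(g(0, s(0))), s(0)))   [R2 at 2]
5. g(s(0), g(s(g(0, s(0))), s(0)))  →  g(s(0), s(g(0, s(0))))   [R1 at 2]
6. g(s(0), s(g(0, s(0))))  →  g(s(0), s(0))   [R1 at 2.1]
7. g(s(0), s(0))  →  s(0)   [R1 at ε]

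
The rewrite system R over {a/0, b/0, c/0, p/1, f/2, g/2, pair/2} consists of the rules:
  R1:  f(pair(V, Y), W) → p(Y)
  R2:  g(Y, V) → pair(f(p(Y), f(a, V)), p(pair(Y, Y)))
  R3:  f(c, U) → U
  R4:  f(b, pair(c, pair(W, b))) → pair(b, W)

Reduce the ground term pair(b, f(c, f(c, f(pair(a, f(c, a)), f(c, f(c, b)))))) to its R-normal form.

1. pair(b, f(c, f(c, f(pair(a, f(c, a)), f(c, f(c, b))))))  →  pair(b, f(c, f(pair(a, f(c, a)), f(c, f(c, b)))))   [R3 at 2]
2. pair(b, f(c, f(pair(a, f(c, a)), f(c, f(c, b)))))  →  pair(b, f(pair(a, f(c, a)), f(c, f(c, b))))   [R3 at 2]
3. pair(b, f(pair(a, f(c, a)), f(c, f(c, b))))  →  pair(b, p(f(c, a)))   [R1 at 2]
4. pair(b, p(f(c, a)))  →  pair(b, p(a))   [R3 at 2.1]

pair(b, p(a))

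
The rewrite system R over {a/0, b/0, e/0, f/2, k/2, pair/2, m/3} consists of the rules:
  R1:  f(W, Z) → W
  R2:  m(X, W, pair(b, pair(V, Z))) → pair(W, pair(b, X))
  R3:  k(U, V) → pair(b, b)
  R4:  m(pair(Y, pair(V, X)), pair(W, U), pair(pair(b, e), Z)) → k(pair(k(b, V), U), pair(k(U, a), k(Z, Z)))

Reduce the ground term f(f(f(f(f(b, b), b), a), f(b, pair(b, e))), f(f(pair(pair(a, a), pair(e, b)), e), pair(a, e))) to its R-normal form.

1. f(f(f(f(f(b, b), b), a), f(b, pair(b, e))), f(f(pair(pair(a, a), pair(e, b)), e), pair(a, e)))  →  f(f(f(f(b, b), b), a), f(b, pair(b, e)))   [R1 at ε]
2. f(f(f(f(b, b), b), a), f(b, pair(b, e)))  →  f(f(f(b, b), b), a)   [R1 at ε]
3. f(f(f(b, b), b), a)  →  f(f(b, b), b)   [R1 at ε]
4. f(f(b, b), b)  →  f(b, b)   [R1 at ε]
5. f(b, b)  →  b   [R1 at ε]

b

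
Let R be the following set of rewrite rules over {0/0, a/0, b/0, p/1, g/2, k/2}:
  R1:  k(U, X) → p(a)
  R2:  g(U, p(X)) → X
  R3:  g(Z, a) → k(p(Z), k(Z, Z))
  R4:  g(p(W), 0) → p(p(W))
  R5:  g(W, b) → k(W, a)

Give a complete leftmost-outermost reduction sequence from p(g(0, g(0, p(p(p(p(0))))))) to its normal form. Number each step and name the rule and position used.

p(p(p(0)))

1. p(g(0, g(0, p(p(p(p(0)))))))  →  p(g(0, p(p(p(0)))))   [R2 at 1.2]
2. p(g(0, p(p(p(0)))))  →  p(p(p(0)))   [R2 at 1]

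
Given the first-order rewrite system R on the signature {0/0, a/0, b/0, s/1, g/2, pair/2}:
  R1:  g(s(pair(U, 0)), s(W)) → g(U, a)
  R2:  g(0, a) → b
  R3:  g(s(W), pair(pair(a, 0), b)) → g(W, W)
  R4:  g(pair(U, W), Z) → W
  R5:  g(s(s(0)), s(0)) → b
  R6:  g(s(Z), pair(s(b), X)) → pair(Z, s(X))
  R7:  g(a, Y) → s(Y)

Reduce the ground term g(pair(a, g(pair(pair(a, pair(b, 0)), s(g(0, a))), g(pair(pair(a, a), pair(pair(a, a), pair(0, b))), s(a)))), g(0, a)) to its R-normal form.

1. g(pair(a, g(pair(pair(a, pair(b, 0)), s(g(0, a))), g(pair(pair(a, a), pair(pair(a, a), pair(0, b))), s(a)))), g(0, a))  →  g(pair(pair(a, pair(b, 0)), s(g(0, a))), g(pair(pair(a, a), pair(pair(a, a), pair(0, b))), s(a)))   [R4 at ε]
2. g(pair(pair(a, pair(b, 0)), s(g(0, a))), g(pair(pair(a, a), pair(pair(a, a), pair(0, b))), s(a)))  →  s(g(0, a))   [R4 at ε]
3. s(g(0, a))  →  s(b)   [R2 at 1]

s(b)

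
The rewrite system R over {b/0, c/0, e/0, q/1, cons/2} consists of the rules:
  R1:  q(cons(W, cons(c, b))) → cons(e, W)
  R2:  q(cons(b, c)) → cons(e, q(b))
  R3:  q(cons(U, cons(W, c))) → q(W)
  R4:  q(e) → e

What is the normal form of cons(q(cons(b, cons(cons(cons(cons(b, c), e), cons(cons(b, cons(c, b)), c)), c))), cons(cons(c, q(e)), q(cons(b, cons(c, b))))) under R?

1. cons(q(cons(b, cons(cons(cons(cons(b, c), e), cons(cons(b, cons(c, b)), c)), c))), cons(cons(c, q(e)), q(cons(b, cons(c, b)))))  →  cons(q(cons(cons(cons(b, c), e), cons(cons(b, cons(c, b)), c))), cons(cons(c, q(e)), q(cons(b, cons(c, b)))))   [R3 at 1]
2. cons(q(cons(cons(cons(b, c), e), cons(cons(b, cons(c, b)), c))), cons(cons(c, q(e)), q(cons(b, cons(c, b)))))  →  cons(q(cons(b, cons(c, b))), cons(cons(c, q(e)), q(cons(b, cons(c, b)))))   [R3 at 1]
3. cons(q(cons(b, cons(c, b))), cons(cons(c, q(e)), q(cons(b, cons(c, b)))))  →  cons(cons(e, b), cons(cons(c, q(e)), q(cons(b, cons(c, b)))))   [R1 at 1]
4. cons(cons(e, b), cons(cons(c, q(e)), q(cons(b, cons(c, b)))))  →  cons(cons(e, b), cons(cons(c, e), q(cons(b, cons(c, b)))))   [R4 at 2.1.2]
5. cons(cons(e, b), cons(cons(c, e), q(cons(b, cons(c, b)))))  →  cons(cons(e, b), cons(cons(c, e), cons(e, b)))   [R1 at 2.2]

cons(cons(e, b), cons(cons(c, e), cons(e, b)))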